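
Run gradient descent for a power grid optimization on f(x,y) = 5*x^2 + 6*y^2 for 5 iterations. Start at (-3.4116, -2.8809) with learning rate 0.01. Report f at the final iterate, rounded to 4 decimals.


Gradient descent on f(x,y) = 5*x^2 + 6*y^2.
Starting point: (-3.4116, -2.8809), alpha = 0.01
Step 1: grad_x = 2*5*-3.4116 = -34.116, grad_y = 2*6*-2.8809 = -34.5708
  x_1 = -3.4116 - 0.01*-34.116 = -3.0704
  y_1 = -2.8809 - 0.01*-34.5708 = -2.5352
Step 2: grad_x = 2*5*-3.0704 = -30.7044, grad_y = 2*6*-2.5352 = -30.4223
  x_2 = -3.0704 - 0.01*-30.7044 = -2.7634
  y_2 = -2.5352 - 0.01*-30.4223 = -2.231
Step 3: grad_x = 2*5*-2.7634 = -27.634, grad_y = 2*6*-2.231 = -26.7716
  x_3 = -2.7634 - 0.01*-27.634 = -2.4871
  y_3 = -2.231 - 0.01*-26.7716 = -1.9633
Step 4: grad_x = 2*5*-2.4871 = -24.8706, grad_y = 2*6*-1.9633 = -23.559
  x_4 = -2.4871 - 0.01*-24.8706 = -2.2384
  y_4 = -1.9633 - 0.01*-23.559 = -1.7277
Step 5: grad_x = 2*5*-2.2384 = -22.3835, grad_y = 2*6*-1.7277 = -20.7319
  x_5 = -2.2384 - 0.01*-22.3835 = -2.0145
  y_5 = -1.7277 - 0.01*-20.7319 = -1.5203
f(-2.0145, -1.5203) = 5*(-2.0145)^2 + 6*(-1.5203)^2 = 34.16


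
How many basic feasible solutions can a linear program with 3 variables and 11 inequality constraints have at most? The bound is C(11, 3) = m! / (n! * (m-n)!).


Each vertex corresponds to some choice of n active constraints out of m, so the number of vertices is at most C(m, n) = m! / (n!(m-n)!).
m = 11, n = 3
Numerator: 11 * 10 * 9
Denominator: 3! = 6
C(11, 3) = 165


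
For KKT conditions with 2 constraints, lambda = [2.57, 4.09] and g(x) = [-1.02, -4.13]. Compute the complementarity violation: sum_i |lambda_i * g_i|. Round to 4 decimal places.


KKT complementary slackness check:
lambda_1 * g_1 = 2.57 * -1.02 = -2.6214
lambda_2 * g_2 = 4.09 * -4.13 = -16.8917
Total violation = 2.6214 + 16.8917 = 19.5131


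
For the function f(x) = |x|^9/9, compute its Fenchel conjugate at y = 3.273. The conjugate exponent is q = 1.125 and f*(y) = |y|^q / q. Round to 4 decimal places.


The conjugate exponent q satisfies 1/p + 1/q = 1.
p = 9, so q = 9/(9 - 1) = 1.125
|y|^q = 3.273^1.125 = 3.7959
f*(3.273) = 3.7959 / 1.125 = 3.3741


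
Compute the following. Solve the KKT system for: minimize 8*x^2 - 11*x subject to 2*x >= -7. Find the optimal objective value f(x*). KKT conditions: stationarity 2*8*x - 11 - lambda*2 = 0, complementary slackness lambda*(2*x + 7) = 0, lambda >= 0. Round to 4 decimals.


Step 1: Try lambda = 0 (constraint inactive).
Stationarity: 2*8*x - 11 = 0
x* = 11/(2*8) = 0.6875
Check constraint: 2*0.6875 = 1.375 >= -7 -- satisfied.
Step 2: Compute optimal value.
f(x*) = 8*0.6875^2 - 11*0.6875 = -3.7813


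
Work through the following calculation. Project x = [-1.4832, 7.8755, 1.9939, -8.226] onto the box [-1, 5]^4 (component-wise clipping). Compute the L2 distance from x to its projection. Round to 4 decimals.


Project each component onto [-1, 5].
clip(-1.4832) = -1.0, clip(7.8755) = 5.0, clip(1.9939) = 1.9939, clip(-8.226) = -1.0
Projection = [-1.0, 5.0, 1.9939, -1.0]
Squared diffs: [0.2335, 8.2685, 0.0, 52.2151]
Distance = sqrt(60.7171) = 7.7921


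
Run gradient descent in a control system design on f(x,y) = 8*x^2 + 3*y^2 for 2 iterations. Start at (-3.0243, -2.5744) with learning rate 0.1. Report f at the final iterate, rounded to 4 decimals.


Gradient descent on f(x,y) = 8*x^2 + 3*y^2.
Starting point: (-3.0243, -2.5744), alpha = 0.1
Step 1: grad_x = 2*8*-3.0243 = -48.3888, grad_y = 2*3*-2.5744 = -15.4464
  x_1 = -3.0243 - 0.1*-48.3888 = 1.8146
  y_1 = -2.5744 - 0.1*-15.4464 = -1.0298
Step 2: grad_x = 2*8*1.8146 = 29.0333, grad_y = 2*3*-1.0298 = -6.1786
  x_2 = 1.8146 - 0.1*29.0333 = -1.0887
  y_2 = -1.0298 - 0.1*-6.1786 = -0.4119
f(-1.0887, -0.4119) = 8*(-1.0887)^2 + 3*(-0.4119)^2 = 9.992


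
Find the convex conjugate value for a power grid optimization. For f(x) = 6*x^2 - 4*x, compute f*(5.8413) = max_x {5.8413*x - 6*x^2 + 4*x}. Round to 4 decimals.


f*(y) = sup_x {y*x - a*x^2 - b*x} = sup_x {(y-b)*x - a*x^2}
FOC: (y - b) - 2a*x = 0 => x* = (y - b)/(2a)
x* = (5.8413 + 4)/(2*6) = 0.8201
f*(5.8413) = (y-b)^2/(4a) = (5.8413 + 4)^2/(4*6)
= 96.8512/24 = 4.0355


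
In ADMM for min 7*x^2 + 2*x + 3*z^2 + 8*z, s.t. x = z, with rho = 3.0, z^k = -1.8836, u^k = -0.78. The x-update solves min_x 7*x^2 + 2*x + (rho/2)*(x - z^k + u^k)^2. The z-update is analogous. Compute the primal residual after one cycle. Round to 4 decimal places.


ADMM iteration with rho = 3.0, z^k = -1.8836, u^k = -0.78
Step 1: x-update.
Minimize 7*x^2 + 2*x + (3.0/2)*(x + 1.8836 - 0.78)^2
FOC: (2*7 + 3.0)*x = -2 + 3.0*(-1.8836 + 0.78)
x^{k+1} = -0.3124
Step 2: z-update.
Minimize 3*z^2 + 8*z + (3.0/2)*(-0.3124 - z - 0.78)^2
FOC: (2*3 + 3.0)*z = -8 + 3.0*(-0.3124 - 0.78)
z^{k+1} = -1.253
Step 3: u-update.
u^{k+1} = -0.78 - 0.3124 + 1.253 = 0.1606
Step 4: Primal residual = |-0.3124 + 1.253| = 0.9406


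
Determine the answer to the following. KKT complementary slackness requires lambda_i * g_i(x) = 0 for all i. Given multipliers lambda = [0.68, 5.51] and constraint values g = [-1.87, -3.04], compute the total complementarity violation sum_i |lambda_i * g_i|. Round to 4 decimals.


KKT complementary slackness check:
lambda_1 * g_1 = 0.68 * -1.87 = -1.2716
lambda_2 * g_2 = 5.51 * -3.04 = -16.7504
Total violation = 1.2716 + 16.7504 = 18.022


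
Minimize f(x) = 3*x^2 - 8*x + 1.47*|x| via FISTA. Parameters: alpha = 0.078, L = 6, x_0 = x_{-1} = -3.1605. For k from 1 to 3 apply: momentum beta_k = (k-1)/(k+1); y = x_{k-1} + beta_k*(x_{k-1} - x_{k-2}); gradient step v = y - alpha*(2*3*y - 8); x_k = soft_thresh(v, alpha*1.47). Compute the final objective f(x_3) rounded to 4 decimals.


FISTA on f(x) = 3*x^2 - 8*x + 1.47*|x|
L = 6, alpha = 0.078
Iteration 1: beta = 0.0, y = -3.1605 + 0.0*(-3.1605 + 3.1605) = -3.1605
  grad(y) = -26.963, v = y - alpha*grad = -1.0574
  prox(v) = soft_thresh(-1.0574, 0.1147) = -0.9427
Iteration 2: beta = 0.3333, y = -0.9427 + 0.3333*(-0.9427 + 3.1605) = -0.2035
  grad(y) = -9.2208, v = y - alpha*grad = 0.5158
  prox(v) = soft_thresh(0.5158, 0.1147) = 0.4011
Iteration 3: beta = 0.5, y = 0.4011 + 0.5*(0.4011 + 0.9427) = 1.073
  grad(y) = -1.562, v = y - alpha*grad = 1.1948
  prox(v) = soft_thresh(1.1948, 0.1147) = 1.0802
f(x_3) = 3*1.0802^2 - 8*1.0802 + 1.47*|1.0802| = -3.5532


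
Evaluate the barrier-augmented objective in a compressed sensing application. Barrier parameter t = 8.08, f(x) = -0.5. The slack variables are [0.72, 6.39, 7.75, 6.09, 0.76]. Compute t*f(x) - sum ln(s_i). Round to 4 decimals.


Step 1: Compute log-barrier.
ln values: [-0.3285, 1.8547, 2.0477, 1.8066, -0.2744]
phi = -(-0.3285 + 1.8547 + 2.0477 + 1.8066 - 0.2744) = -5.1061
Step 2: Compute augmented objective.
t*f(x) = 8.08*-0.5 = -4.04
Total = -4.04 - 5.1061 = -9.1461


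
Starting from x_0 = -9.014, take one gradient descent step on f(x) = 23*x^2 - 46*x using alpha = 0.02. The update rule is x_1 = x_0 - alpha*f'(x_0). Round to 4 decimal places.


We compute the gradient at x_0 and apply the update.
f'(x) = 46*x - 46
f'(-9.014) = 46*-9.014 - 46 = -460.644
x_1 = -9.014 - 0.02*-460.644 = 0.1989


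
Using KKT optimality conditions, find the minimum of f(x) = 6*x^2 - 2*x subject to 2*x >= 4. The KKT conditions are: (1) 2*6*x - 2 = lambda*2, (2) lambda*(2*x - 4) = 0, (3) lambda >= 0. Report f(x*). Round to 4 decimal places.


Step 1: Try lambda = 0 (constraint inactive).
x_unc = 2/(2*6) = 0.1667
Check: 2*0.1667 = 0.3334 < 4 -- violated!
Step 2: Constraint must be active: 2*x = 4
x* = 4/2 = 2.0
lambda = (2*6*2.0 - 2)/2 = 11.0
Step 3: Compute optimal value.
f(x*) = 6*2.0^2 - 2*2.0 = 20.0


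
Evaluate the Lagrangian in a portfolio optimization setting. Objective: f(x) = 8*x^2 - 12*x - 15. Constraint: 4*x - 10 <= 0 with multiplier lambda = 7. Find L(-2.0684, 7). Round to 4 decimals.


Step 1: Evaluate f(x).
f(-2.0684) = 8*(-2.0684)^2 - 12*(-2.0684) - 15 = 44.047
Step 2: Evaluate g(x).
g(-2.0684) = 4*-2.0684 - 10 = -18.2736
Step 3: Compute Lagrangian.
L = 44.047 + 7*-18.2736 = -83.8682


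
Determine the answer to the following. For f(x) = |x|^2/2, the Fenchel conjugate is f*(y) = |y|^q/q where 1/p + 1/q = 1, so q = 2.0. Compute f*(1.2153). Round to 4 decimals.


The conjugate exponent q satisfies 1/p + 1/q = 1.
p = 2, so q = 2/(2 - 1) = 2.0
|y|^q = 1.2153^2.0 = 1.477
f*(1.2153) = 1.477 / 2.0 = 0.7385


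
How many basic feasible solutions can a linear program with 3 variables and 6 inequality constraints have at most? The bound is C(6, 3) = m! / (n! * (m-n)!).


Each vertex corresponds to some choice of n active constraints out of m, so the number of vertices is at most C(m, n) = m! / (n!(m-n)!).
m = 6, n = 3
Numerator: 6 * 5 * 4
Denominator: 3! = 6
C(6, 3) = 20


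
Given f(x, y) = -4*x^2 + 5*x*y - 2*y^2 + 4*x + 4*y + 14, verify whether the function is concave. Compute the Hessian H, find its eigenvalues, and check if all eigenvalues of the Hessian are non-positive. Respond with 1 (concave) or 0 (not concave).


The Hessian of f(x,y) = -4*x^2 + 5*x*y - 2*y^2 + 4*x + 4*y + 14 is:
H = [[-8, 5], [5, -4]]
Trace = -8 - 4 = -12
Determinant = -8*-4 - (5)^2 = 7
Discriminant = (-12)^2 - 4*7 = 116.0
Eigenvalues: lambda_1 = -11.3852, lambda_2 = -0.6148
The function is concave.

1


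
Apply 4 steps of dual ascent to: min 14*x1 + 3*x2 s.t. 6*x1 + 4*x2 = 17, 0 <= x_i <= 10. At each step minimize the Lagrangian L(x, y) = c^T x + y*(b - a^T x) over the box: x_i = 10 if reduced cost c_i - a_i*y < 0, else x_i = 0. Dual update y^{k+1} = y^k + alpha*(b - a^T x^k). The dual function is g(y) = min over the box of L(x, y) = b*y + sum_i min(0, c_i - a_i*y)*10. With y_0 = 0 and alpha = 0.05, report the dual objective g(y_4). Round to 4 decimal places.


Dual ascent for LP: min 14*x1 + 3*x2, 6*x1 + 4*x2 = 17, 0 <= x_i <= 10
Step 1: y^k = 0.0, reduced costs: (14.0, 3.0)
  x^k = (0.0, 0.0), subgradient = b - a^T x = 17.0
  y^{k+1} = 0.0 + 0.05*17.0 = 0.85
Step 2: y^k = 0.85, reduced costs: (8.9, -0.4)
  x^k = (0.0, 10.0), subgradient = b - a^T x = -23.0
  y^{k+1} = 0.85 + 0.05*-23.0 = -0.3
Step 3: y^k = -0.3, reduced costs: (15.8, 4.2)
  x^k = (0.0, 0.0), subgradient = b - a^T x = 17.0
  y^{k+1} = -0.3 + 0.05*17.0 = 0.55
Step 4: y^k = 0.55, reduced costs: (10.7, 0.8)
  x^k = (0.0, 0.0), subgradient = b - a^T x = 17.0
  y^{k+1} = 0.55 + 0.05*17.0 = 1.4
Dual objective at y_4 = 1.4: reduced costs (5.6, -2.6), box minimizer x = (0.0, 10.0)
g(y_4) = b*y + (c1 - a1*y)*x1 + (c2 - a2*y)*x2 = 17*1.4 + 5.6*0.0 + (-2.6)*10.0 = 23.8 + 0.0 - 26.0 = -2.2


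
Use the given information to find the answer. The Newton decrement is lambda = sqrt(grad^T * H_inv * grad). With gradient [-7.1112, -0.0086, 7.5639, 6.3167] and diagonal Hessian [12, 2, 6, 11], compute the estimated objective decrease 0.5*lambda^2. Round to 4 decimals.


Step 1: H is diagonal, so H^(-1) * g = [-0.5926, -0.0043, 1.2607, 0.5742].
Step 2: g^T H^(-1) g = sum_i g_i^2 / H_ii
  = (-7.1112)^2/12 + (-0.0086)^2/2 + (7.5639)^2/6 + (6.3167)^2/11
  = 4.2141 + 0.0 + 9.5354 + 3.6273 = 17.3769
Step 3: Objective decrease = 0.5 * g^T H^(-1) g = 8.6885


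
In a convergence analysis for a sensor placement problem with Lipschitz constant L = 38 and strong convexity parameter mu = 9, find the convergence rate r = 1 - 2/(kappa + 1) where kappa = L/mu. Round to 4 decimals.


Step 1: Compute the condition number.
kappa = L/mu = 38/9 = 4.2222
Step 2: Compute the convergence rate.
r = 1 - 2/(kappa + 1) = 1 - 2*mu/(L + mu) = (L - mu)/(L + mu) = 29/47 = 0.617


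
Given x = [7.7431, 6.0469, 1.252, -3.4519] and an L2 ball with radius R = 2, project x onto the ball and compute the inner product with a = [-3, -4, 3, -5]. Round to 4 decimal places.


Step 1: Compute ||x|| (intermediates to 6 decimals).
||x|| = sqrt(7.7431^2 + 6.0469^2 + 1.252^2 + (-3.4519)^2) = 10.488266
Step 2: Project.
Since ||x|| > R, scale = R/||x|| = 2/10.488266 = 0.190689, proj(x) = scale * x
proj(x) = [1.476524, 1.153077, 0.238743, -0.658239]
Step 3: Dot product.
a^T * proj(x) = -3*1.476524 - 4*1.153077 + 3*0.238743 - 5*(-0.658239) = -5.0345


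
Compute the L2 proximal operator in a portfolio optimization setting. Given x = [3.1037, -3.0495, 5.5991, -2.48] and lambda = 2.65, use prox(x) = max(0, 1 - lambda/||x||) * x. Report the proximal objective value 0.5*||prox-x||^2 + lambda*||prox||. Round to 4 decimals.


Step 1: Compute ||x||.
||x|| = 7.5122
Step 2: Compute scaling factor.
scale = max(0, 1 - 2.65/7.5122) = 0.6472
Step 3: prox(x) = [2.0088, -1.9738, 3.624, -1.6052]
||prox(x)|| = 4.8622
Step 4: Proximal objective.
0.5*||prox-x||^2 = 3.5113
lambda*||prox|| = 12.8848
Total = 16.396


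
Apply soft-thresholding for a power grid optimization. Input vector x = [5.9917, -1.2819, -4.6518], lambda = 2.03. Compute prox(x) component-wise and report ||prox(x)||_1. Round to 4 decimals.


Soft-thresholding with lambda = 2.03:
prox(5.9917) = sign(5.9917)*max(|5.9917| - 2.03, 0) = 3.9617
prox(-1.2819) = sign(-1.2819)*max(|-1.2819| - 2.03, 0) = 0.0
prox(-4.6518) = sign(-4.6518)*max(|-4.6518| - 2.03, 0) = -2.6218
prox(x) = [3.9617, 0.0, -2.6218]
||prox(x)||_1 = 3.9617 + 0.0 + 2.6218 = 6.5835


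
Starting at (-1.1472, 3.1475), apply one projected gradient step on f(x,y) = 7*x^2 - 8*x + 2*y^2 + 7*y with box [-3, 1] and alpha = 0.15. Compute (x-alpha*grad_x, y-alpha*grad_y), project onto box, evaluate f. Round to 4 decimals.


Step 1: Compute gradient at (-1.1472, 3.1475).
grad_x = 2*7*-1.1472 - 8 = -24.0608
grad_y = 2*2*3.1475 + 7 = 19.59
Step 2: Gradient step.
x_raw = -1.1472 - 0.15*-24.0608 = 2.4619
y_raw = 3.1475 - 0.15*19.59 = 0.209
Step 3: Project onto [-3, 1].
x_proj = clip(2.4619) = 1.0
y_proj = clip(0.209) = 0.209
Step 4: Evaluate f.
f(1.0, 0.209) = 0.5504


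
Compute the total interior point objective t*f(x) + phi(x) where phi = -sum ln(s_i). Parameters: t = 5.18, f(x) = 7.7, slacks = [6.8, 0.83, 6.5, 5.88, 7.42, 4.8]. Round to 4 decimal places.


Step 1: Compute log-barrier.
ln values: [1.9169, -0.1863, 1.8718, 1.7716, 2.0042, 1.5686]
phi = -(1.9169 - 0.1863 + 1.8718 + 1.7716 + 2.0042 + 1.5686) = -8.9467
Step 2: Compute augmented objective.
t*f(x) = 5.18*7.7 = 39.886
Total = 39.886 - 8.9467 = 30.9393


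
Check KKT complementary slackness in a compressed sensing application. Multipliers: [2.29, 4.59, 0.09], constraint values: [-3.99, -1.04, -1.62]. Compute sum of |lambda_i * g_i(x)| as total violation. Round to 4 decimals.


KKT complementary slackness check:
lambda_1 * g_1 = 2.29 * -3.99 = -9.1371
lambda_2 * g_2 = 4.59 * -1.04 = -4.7736
lambda_3 * g_3 = 0.09 * -1.62 = -0.1458
Total violation = 9.1371 + 4.7736 + 0.1458 = 14.0565


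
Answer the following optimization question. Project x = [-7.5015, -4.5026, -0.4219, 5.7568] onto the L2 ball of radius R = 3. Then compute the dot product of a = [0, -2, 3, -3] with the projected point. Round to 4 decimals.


Step 1: Compute ||x|| (intermediates to 6 decimals).
||x|| = sqrt((-7.5015)^2 + (-4.5026)^2 + (-0.4219)^2 + 5.7568^2) = 10.481634
Step 2: Project.
Since ||x|| > R, scale = R/||x|| = 3/10.481634 = 0.286215, proj(x) = scale * x
proj(x) = [-2.147042, -1.288712, -0.120754, 1.647683]
Step 3: Dot product.
a^T * proj(x) = 0*(-2.147042) - 2*(-1.288712) + 3*(-0.120754) - 3*1.647683 = -2.7279


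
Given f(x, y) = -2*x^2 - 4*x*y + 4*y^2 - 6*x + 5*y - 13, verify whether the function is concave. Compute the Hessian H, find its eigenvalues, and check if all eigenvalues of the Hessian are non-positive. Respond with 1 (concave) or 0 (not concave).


The Hessian of f(x,y) = -2*x^2 - 4*x*y + 4*y^2 - 6*x + 5*y - 13 is:
H = [[-4, -4], [-4, 8]]
Trace = -4 + 8 = 4
Determinant = -4*8 - (-4)^2 = -48
Discriminant = (4)^2 - 4*-48 = 208.0
Eigenvalues: lambda_1 = -5.2111, lambda_2 = 9.2111
The function is not concave.

0


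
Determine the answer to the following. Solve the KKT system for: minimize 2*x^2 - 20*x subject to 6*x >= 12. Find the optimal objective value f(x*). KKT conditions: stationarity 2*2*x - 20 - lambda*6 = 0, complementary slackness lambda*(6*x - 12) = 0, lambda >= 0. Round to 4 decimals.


Step 1: Try lambda = 0 (constraint inactive).
Stationarity: 2*2*x - 20 = 0
x* = 20/(2*2) = 5.0
Check constraint: 6*5.0 = 30.0 >= 12 -- satisfied.
Step 2: Compute optimal value.
f(x*) = 2*5.0^2 - 20*5.0 = -50.0


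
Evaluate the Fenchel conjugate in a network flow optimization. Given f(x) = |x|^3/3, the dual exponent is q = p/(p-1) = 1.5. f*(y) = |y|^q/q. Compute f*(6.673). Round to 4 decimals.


The conjugate exponent q satisfies 1/p + 1/q = 1.
p = 3, so q = 3/(3 - 1) = 1.5
|y|^q = 6.673^1.5 = 17.2378
f*(6.673) = 17.2378 / 1.5 = 11.4919


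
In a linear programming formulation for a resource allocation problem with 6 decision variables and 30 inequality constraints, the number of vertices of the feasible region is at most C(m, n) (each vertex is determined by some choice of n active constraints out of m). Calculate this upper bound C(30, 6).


Each vertex corresponds to some choice of n active constraints out of m, so the number of vertices is at most C(m, n) = m! / (n!(m-n)!).
m = 30, n = 6
Numerator: 30 * 29 * 28 * 27 * 26 * 25
Denominator: 6! = 720
C(30, 6) = 593775


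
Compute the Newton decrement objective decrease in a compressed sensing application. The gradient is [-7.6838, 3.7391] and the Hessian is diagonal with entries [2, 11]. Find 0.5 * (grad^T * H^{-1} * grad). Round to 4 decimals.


Step 1: H is diagonal, so H^(-1) * g = [-3.8419, 0.3399].
Step 2: g^T H^(-1) g = sum_i g_i^2 / H_ii
  = (-7.6838)^2/2 + (3.7391)^2/11
  = 29.5204 + 1.271 = 30.7914
Step 3: Objective decrease = 0.5 * g^T H^(-1) g = 15.3957


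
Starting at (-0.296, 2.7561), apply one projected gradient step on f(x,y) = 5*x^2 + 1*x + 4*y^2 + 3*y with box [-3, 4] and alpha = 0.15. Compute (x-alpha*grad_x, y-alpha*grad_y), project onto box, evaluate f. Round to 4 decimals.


Step 1: Compute gradient at (-0.296, 2.7561).
grad_x = 2*5*-0.296 + 1 = -1.96
grad_y = 2*4*2.7561 + 3 = 25.0488
Step 2: Gradient step.
x_raw = -0.296 - 0.15*-1.96 = -0.002
y_raw = 2.7561 - 0.15*25.0488 = -1.0012
Step 3: Project onto [-3, 4].
x_proj = clip(-0.002) = -0.002
y_proj = clip(-1.0012) = -1.0012
Step 4: Evaluate f.
f(-0.002, -1.0012) = 1.0041


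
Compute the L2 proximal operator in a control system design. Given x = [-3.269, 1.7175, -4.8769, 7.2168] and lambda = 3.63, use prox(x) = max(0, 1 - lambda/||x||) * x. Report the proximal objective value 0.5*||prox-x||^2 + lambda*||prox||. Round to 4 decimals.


Step 1: Compute ||x||.
||x|| = 9.4606
Step 2: Compute scaling factor.
scale = max(0, 1 - 3.63/9.4606) = 0.6163
Step 3: prox(x) = [-2.0147, 1.0585, -3.0056, 4.4477]
||prox(x)|| = 5.8306
Step 4: Proximal objective.
0.5*||prox-x||^2 = 6.5885
lambda*||prox|| = 21.1651
Total = 27.7534


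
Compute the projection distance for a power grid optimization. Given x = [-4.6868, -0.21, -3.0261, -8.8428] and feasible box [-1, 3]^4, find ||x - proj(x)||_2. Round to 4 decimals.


Project each component onto [-1, 3].
clip(-4.6868) = -1.0, clip(-0.21) = -0.21, clip(-3.0261) = -1.0, clip(-8.8428) = -1.0
Projection = [-1.0, -0.21, -1.0, -1.0]
Squared diffs: [13.5925, 0.0, 4.1051, 61.5095]
Distance = sqrt(79.2071) = 8.8998


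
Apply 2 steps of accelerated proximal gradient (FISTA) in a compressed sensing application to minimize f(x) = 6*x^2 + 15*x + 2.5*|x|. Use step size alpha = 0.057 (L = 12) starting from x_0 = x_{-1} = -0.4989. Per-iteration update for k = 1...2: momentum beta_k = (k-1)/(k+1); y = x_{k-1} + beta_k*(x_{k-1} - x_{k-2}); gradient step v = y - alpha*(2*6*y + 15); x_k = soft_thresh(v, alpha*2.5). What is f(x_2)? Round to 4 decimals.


FISTA on f(x) = 6*x^2 + 15*x + 2.5*|x|
L = 12, alpha = 0.057
Iteration 1: beta = 0.0, y = -0.4989 + 0.0*(-0.4989 + 0.4989) = -0.4989
  grad(y) = 9.0132, v = y - alpha*grad = -1.0127
  prox(v) = soft_thresh(-1.0127, 0.1425) = -0.8702
Iteration 2: beta = 0.3333, y = -0.8702 + 0.3333*(-0.8702 + 0.4989) = -0.9939
  grad(y) = 3.0732, v = y - alpha*grad = -1.1691
  prox(v) = soft_thresh(-1.1691, 0.1425) = -1.0266
f(x_2) = 6*(-1.0266)^2 + 15*(-1.0266) + 2.5*|-1.0266| = -6.509


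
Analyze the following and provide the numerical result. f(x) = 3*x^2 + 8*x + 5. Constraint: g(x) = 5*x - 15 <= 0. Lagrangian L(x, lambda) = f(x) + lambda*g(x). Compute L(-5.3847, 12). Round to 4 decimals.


Step 1: Evaluate f(x).
f(-5.3847) = 3*(-5.3847)^2 + 8*(-5.3847) + 5 = 48.9074
Step 2: Evaluate g(x).
g(-5.3847) = 5*-5.3847 - 15 = -41.9235
Step 3: Compute Lagrangian.
L = 48.9074 + 12*-41.9235 = -454.1746


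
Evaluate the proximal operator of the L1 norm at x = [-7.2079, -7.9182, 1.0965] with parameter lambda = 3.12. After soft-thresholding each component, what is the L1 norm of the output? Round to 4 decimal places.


Soft-thresholding with lambda = 3.12:
prox(-7.2079) = sign(-7.2079)*max(|-7.2079| - 3.12, 0) = -4.0879
prox(-7.9182) = sign(-7.9182)*max(|-7.9182| - 3.12, 0) = -4.7982
prox(1.0965) = sign(1.0965)*max(|1.0965| - 3.12, 0) = 0.0
prox(x) = [-4.0879, -4.7982, 0.0]
||prox(x)||_1 = 4.0879 + 4.7982 + 0.0 = 8.8861


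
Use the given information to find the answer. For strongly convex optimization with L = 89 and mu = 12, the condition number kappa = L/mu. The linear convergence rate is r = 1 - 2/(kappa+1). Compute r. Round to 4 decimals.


Step 1: Compute the condition number.
kappa = L/mu = 89/12 = 7.4167
Step 2: Compute the convergence rate.
r = 1 - 2/(kappa + 1) = 1 - 2*mu/(L + mu) = (L - mu)/(L + mu) = 77/101 = 0.7624


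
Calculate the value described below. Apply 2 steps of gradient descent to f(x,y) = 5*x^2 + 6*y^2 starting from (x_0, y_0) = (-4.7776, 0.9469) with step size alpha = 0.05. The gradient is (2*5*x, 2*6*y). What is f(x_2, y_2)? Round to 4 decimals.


Gradient descent on f(x,y) = 5*x^2 + 6*y^2.
Starting point: (-4.7776, 0.9469), alpha = 0.05
Step 1: grad_x = 2*5*-4.7776 = -47.776, grad_y = 2*6*0.9469 = 11.3628
  x_1 = -4.7776 - 0.05*-47.776 = -2.3888
  y_1 = 0.9469 - 0.05*11.3628 = 0.3788
Step 2: grad_x = 2*5*-2.3888 = -23.888, grad_y = 2*6*0.3788 = 4.5451
  x_2 = -2.3888 - 0.05*-23.888 = -1.1944
  y_2 = 0.3788 - 0.05*4.5451 = 0.1515
f(-1.1944, 0.1515) = 5*(-1.1944)^2 + 6*0.1515^2 = 7.2707


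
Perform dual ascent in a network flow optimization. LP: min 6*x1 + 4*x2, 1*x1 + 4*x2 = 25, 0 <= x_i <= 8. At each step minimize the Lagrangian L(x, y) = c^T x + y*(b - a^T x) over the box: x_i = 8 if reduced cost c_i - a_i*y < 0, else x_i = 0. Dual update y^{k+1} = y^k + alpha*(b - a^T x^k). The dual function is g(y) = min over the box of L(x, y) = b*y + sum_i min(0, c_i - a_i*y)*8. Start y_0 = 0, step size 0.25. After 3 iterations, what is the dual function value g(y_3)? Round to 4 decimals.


Dual ascent for LP: min 6*x1 + 4*x2, 1*x1 + 4*x2 = 25, 0 <= x_i <= 8
Step 1: y^k = 0.0, reduced costs: (6.0, 4.0)
  x^k = (0.0, 0.0), subgradient = b - a^T x = 25.0
  y^{k+1} = 0.0 + 0.25*25.0 = 6.25
Step 2: y^k = 6.25, reduced costs: (-0.25, -21.0)
  x^k = (8.0, 8.0), subgradient = b - a^T x = -15.0
  y^{k+1} = 6.25 + 0.25*-15.0 = 2.5
Step 3: y^k = 2.5, reduced costs: (3.5, -6.0)
  x^k = (0.0, 8.0), subgradient = b - a^T x = -7.0
  y^{k+1} = 2.5 + 0.25*-7.0 = 0.75
Dual objective at y_3 = 0.75: reduced costs (5.25, 1.0), box minimizer x = (0.0, 0.0)
g(y_3) = b*y + (c1 - a1*y)*x1 + (c2 - a2*y)*x2 = 25*0.75 + 5.25*0.0 + 1.0*0.0 = 18.75 + 0.0 + 0.0 = 18.75


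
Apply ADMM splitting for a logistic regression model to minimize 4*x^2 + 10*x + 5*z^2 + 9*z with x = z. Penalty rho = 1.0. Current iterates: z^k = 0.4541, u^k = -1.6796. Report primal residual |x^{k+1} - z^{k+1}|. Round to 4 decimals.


ADMM iteration with rho = 1.0, z^k = 0.4541, u^k = -1.6796
Step 1: x-update.
Minimize 4*x^2 + 10*x + (1.0/2)*(x - 0.4541 - 1.6796)^2
FOC: (2*4 + 1.0)*x = -10 + 1.0*(0.4541 + 1.6796)
x^{k+1} = -0.874
Step 2: z-update.
Minimize 5*z^2 + 9*z + (1.0/2)*(-0.874 - z - 1.6796)^2
FOC: (2*5 + 1.0)*z = -9 + 1.0*(-0.874 - 1.6796)
z^{k+1} = -1.0503
Step 3: u-update.
u^{k+1} = -1.6796 - 0.874 + 1.0503 = -1.5033
Step 4: Primal residual = |-0.874 + 1.0503| = 0.1763


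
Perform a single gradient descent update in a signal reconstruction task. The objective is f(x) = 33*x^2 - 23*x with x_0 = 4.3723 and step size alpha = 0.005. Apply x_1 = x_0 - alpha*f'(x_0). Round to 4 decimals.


We compute the gradient at x_0 and apply the update.
f'(x) = 66*x - 23
f'(4.3723) = 66*4.3723 - 23 = 265.5718
x_1 = 4.3723 - 0.005*265.5718 = 3.0444


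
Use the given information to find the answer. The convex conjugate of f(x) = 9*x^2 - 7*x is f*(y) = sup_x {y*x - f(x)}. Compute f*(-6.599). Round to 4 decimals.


f*(y) = sup_x {y*x - a*x^2 - b*x} = sup_x {(y-b)*x - a*x^2}
FOC: (y - b) - 2a*x = 0 => x* = (y - b)/(2a)
x* = (-6.599 + 7)/(2*9) = 0.0223
f*(-6.599) = (y-b)^2/(4a) = (-6.599 + 7)^2/(4*9)
= 0.1608/36 = 0.0045


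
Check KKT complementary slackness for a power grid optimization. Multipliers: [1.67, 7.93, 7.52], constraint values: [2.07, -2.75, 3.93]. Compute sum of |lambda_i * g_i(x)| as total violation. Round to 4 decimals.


KKT complementary slackness check:
lambda_1 * g_1 = 1.67 * 2.07 = 3.4569
lambda_2 * g_2 = 7.93 * -2.75 = -21.8075
lambda_3 * g_3 = 7.52 * 3.93 = 29.5536
Total violation = 3.4569 + 21.8075 + 29.5536 = 54.818


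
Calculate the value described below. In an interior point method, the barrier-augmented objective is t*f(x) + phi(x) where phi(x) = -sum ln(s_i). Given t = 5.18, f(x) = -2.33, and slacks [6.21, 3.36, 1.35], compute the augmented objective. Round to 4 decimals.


Step 1: Compute log-barrier.
ln values: [1.8262, 1.2119, 0.3001]
phi = -(1.8262 + 1.2119 + 0.3001) = -3.3382
Step 2: Compute augmented objective.
t*f(x) = 5.18*-2.33 = -12.0694
Total = -12.0694 - 3.3382 = -15.4076


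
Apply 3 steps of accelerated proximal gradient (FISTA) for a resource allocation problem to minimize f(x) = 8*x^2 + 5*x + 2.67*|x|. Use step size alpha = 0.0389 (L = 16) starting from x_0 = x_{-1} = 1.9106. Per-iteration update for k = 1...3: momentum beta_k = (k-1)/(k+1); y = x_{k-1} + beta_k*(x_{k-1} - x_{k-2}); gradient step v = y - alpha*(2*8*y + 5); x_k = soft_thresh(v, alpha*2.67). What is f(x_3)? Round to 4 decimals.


FISTA on f(x) = 8*x^2 + 5*x + 2.67*|x|
L = 16, alpha = 0.0389
Iteration 1: beta = 0.0, y = 1.9106 + 0.0*(1.9106 - 1.9106) = 1.9106
  grad(y) = 35.5696, v = y - alpha*grad = 0.5269
  prox(v) = soft_thresh(0.5269, 0.1039) = 0.4231
Iteration 2: beta = 0.3333, y = 0.4231 + 0.3333*(0.4231 - 1.9106) = -0.0728
  grad(y) = 3.8358, v = y - alpha*grad = -0.222
  prox(v) = soft_thresh(-0.222, 0.1039) = -0.1181
Iteration 3: beta = 0.5, y = -0.1181 + 0.5*(-0.1181 - 0.4231) = -0.3887
  grad(y) = -1.2193, v = y - alpha*grad = -0.3413
  prox(v) = soft_thresh(-0.3413, 0.1039) = -0.2374
f(x_3) = 8*(-0.2374)^2 + 5*(-0.2374) + 2.67*|-0.2374| = -0.1023


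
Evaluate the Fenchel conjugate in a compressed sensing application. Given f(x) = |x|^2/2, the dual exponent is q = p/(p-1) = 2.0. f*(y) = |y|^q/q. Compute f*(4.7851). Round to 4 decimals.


The conjugate exponent q satisfies 1/p + 1/q = 1.
p = 2, so q = 2/(2 - 1) = 2.0
|y|^q = 4.7851^2.0 = 22.8972
f*(4.7851) = 22.8972 / 2.0 = 11.4486


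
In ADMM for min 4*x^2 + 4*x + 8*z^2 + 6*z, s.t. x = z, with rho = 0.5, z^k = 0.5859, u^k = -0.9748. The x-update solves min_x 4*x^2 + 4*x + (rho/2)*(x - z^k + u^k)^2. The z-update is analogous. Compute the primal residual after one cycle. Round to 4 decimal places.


ADMM iteration with rho = 0.5, z^k = 0.5859, u^k = -0.9748
Step 1: x-update.
Minimize 4*x^2 + 4*x + (0.5/2)*(x - 0.5859 - 0.9748)^2
FOC: (2*4 + 0.5)*x = -4 + 0.5*(0.5859 + 0.9748)
x^{k+1} = -0.3788
Step 2: z-update.
Minimize 8*z^2 + 6*z + (0.5/2)*(-0.3788 - z - 0.9748)^2
FOC: (2*8 + 0.5)*z = -6 + 0.5*(-0.3788 - 0.9748)
z^{k+1} = -0.4047
Step 3: u-update.
u^{k+1} = -0.9748 - 0.3788 + 0.4047 = -0.9489
Step 4: Primal residual = |-0.3788 + 0.4047| = 0.0259


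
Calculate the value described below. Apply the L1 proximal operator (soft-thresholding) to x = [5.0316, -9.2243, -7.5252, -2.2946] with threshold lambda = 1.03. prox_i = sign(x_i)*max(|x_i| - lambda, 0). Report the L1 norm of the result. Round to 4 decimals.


Soft-thresholding with lambda = 1.03:
prox(5.0316) = sign(5.0316)*max(|5.0316| - 1.03, 0) = 4.0016
prox(-9.2243) = sign(-9.2243)*max(|-9.2243| - 1.03, 0) = -8.1943
prox(-7.5252) = sign(-7.5252)*max(|-7.5252| - 1.03, 0) = -6.4952
prox(-2.2946) = sign(-2.2946)*max(|-2.2946| - 1.03, 0) = -1.2646
prox(x) = [4.0016, -8.1943, -6.4952, -1.2646]
||prox(x)||_1 = 4.0016 + 8.1943 + 6.4952 + 1.2646 = 19.9557


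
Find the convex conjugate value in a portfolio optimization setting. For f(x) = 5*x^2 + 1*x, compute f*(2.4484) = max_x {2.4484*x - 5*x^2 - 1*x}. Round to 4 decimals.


f*(y) = sup_x {y*x - a*x^2 - b*x} = sup_x {(y-b)*x - a*x^2}
FOC: (y - b) - 2a*x = 0 => x* = (y - b)/(2a)
x* = (2.4484 - 1)/(2*5) = 0.1448
f*(2.4484) = (y-b)^2/(4a) = (2.4484 - 1)^2/(4*5)
= 2.0979/20 = 0.1049


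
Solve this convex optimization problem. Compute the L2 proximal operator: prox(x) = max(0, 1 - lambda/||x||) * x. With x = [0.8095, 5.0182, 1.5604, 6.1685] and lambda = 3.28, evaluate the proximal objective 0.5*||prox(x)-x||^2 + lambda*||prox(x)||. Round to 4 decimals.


Step 1: Compute ||x||.
||x|| = 8.1439
Step 2: Compute scaling factor.
scale = max(0, 1 - 3.28/8.1439) = 0.5972
Step 3: prox(x) = [0.4835, 2.9971, 0.9319, 3.6841]
||prox(x)|| = 4.8639
Step 4: Proximal objective.
0.5*||prox-x||^2 = 5.3792
lambda*||prox|| = 15.9536
Total = 21.3327


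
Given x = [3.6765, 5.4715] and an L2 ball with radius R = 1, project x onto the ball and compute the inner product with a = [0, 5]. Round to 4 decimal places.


Step 1: Compute ||x|| (intermediates to 6 decimals).
||x|| = sqrt(3.6765^2 + 5.4715^2) = 6.591962
Step 2: Project.
Since ||x|| > R, scale = R/||x|| = 1/6.591962 = 0.1517, proj(x) = scale * x
proj(x) = [0.557725, 0.830027]
Step 3: Dot product.
a^T * proj(x) = 0*0.557725 + 5*0.830027 = 4.1501


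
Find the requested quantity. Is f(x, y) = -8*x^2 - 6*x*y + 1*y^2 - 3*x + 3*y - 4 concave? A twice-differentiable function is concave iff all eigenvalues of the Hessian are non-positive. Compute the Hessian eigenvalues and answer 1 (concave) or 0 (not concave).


The Hessian of f(x,y) = -8*x^2 - 6*x*y + 1*y^2 - 3*x + 3*y - 4 is:
H = [[-16, -6], [-6, 2]]
Trace = -16 + 2 = -14
Determinant = -16*2 - (-6)^2 = -68
Discriminant = (-14)^2 - 4*-68 = 468.0
Eigenvalues: lambda_1 = -17.8167, lambda_2 = 3.8167
The function is not concave.

0


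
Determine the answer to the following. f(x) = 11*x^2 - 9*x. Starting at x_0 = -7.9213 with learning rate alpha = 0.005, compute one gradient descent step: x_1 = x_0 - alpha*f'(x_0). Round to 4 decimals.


We compute the gradient at x_0 and apply the update.
f'(x) = 22*x - 9
f'(-7.9213) = 22*-7.9213 - 9 = -183.2686
x_1 = -7.9213 - 0.005*-183.2686 = -7.005


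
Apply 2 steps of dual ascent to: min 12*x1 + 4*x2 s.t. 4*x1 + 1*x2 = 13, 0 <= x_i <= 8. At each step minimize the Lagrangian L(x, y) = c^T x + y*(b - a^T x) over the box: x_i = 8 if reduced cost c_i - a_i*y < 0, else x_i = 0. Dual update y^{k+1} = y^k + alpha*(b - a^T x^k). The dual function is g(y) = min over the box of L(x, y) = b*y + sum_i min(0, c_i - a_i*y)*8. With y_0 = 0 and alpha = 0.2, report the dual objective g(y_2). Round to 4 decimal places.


Dual ascent for LP: min 12*x1 + 4*x2, 4*x1 + 1*x2 = 13, 0 <= x_i <= 8
Step 1: y^k = 0.0, reduced costs: (12.0, 4.0)
  x^k = (0.0, 0.0), subgradient = b - a^T x = 13.0
  y^{k+1} = 0.0 + 0.2*13.0 = 2.6
Step 2: y^k = 2.6, reduced costs: (1.6, 1.4)
  x^k = (0.0, 0.0), subgradient = b - a^T x = 13.0
  y^{k+1} = 2.6 + 0.2*13.0 = 5.2
Dual objective at y_2 = 5.2: reduced costs (-8.8, -1.2), box minimizer x = (8.0, 8.0)
g(y_2) = b*y + (c1 - a1*y)*x1 + (c2 - a2*y)*x2 = 13*5.2 + (-8.8)*8.0 + (-1.2)*8.0 = 67.6 - 70.4 - 9.6 = -12.4


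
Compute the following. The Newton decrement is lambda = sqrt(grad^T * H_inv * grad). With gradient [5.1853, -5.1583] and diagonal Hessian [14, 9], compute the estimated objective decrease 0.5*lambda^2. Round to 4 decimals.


Step 1: H is diagonal, so H^(-1) * g = [0.3704, -0.5731].
Step 2: g^T H^(-1) g = sum_i g_i^2 / H_ii
  = (5.1853)^2/14 + (-5.1583)^2/9
  = 1.9205 + 2.9565 = 4.877
Step 3: Objective decrease = 0.5 * g^T H^(-1) g = 2.4385


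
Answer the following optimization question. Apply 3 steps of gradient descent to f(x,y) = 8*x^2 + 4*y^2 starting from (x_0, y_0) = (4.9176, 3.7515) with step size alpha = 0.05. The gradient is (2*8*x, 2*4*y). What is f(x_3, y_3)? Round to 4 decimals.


Gradient descent on f(x,y) = 8*x^2 + 4*y^2.
Starting point: (4.9176, 3.7515), alpha = 0.05
Step 1: grad_x = 2*8*4.9176 = 78.6816, grad_y = 2*4*3.7515 = 30.012
  x_1 = 4.9176 - 0.05*78.6816 = 0.9835
  y_1 = 3.7515 - 0.05*30.012 = 2.2509
Step 2: grad_x = 2*8*0.9835 = 15.7363, grad_y = 2*4*2.2509 = 18.0072
  x_2 = 0.9835 - 0.05*15.7363 = 0.1967
  y_2 = 2.2509 - 0.05*18.0072 = 1.3505
Step 3: grad_x = 2*8*0.1967 = 3.1473, grad_y = 2*4*1.3505 = 10.8043
  x_3 = 0.1967 - 0.05*3.1473 = 0.0393
  y_3 = 1.3505 - 0.05*10.8043 = 0.8103
f(0.0393, 0.8103) = 8*0.0393^2 + 4*0.8103^2 = 2.6389


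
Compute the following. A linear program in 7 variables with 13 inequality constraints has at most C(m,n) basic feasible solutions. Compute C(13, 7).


Each vertex corresponds to some choice of n active constraints out of m, so the number of vertices is at most C(m, n) = m! / (n!(m-n)!).
m = 13, n = 7
Numerator: 13 * 12 * 11 * 10 * 9 * 8 * 7
Denominator: 7! = 5040
C(13, 7) = 1716


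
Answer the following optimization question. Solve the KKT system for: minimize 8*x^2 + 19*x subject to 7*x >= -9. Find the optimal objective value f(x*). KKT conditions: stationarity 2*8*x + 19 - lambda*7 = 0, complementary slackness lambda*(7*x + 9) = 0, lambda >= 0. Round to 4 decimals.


Step 1: Try lambda = 0 (constraint inactive).
Stationarity: 2*8*x + 19 = 0
x* = -19/(2*8) = -1.1875
Check constraint: 7*-1.1875 = -8.3125 >= -9 -- satisfied.
Step 2: Compute optimal value.
f(x*) = 8*(-1.1875)^2 + 19*(-1.1875) = -11.2813


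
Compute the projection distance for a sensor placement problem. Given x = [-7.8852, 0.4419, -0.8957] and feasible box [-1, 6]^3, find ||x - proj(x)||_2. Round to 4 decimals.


Project each component onto [-1, 6].
clip(-7.8852) = -1.0, clip(0.4419) = 0.4419, clip(-0.8957) = -0.8957
Projection = [-1.0, 0.4419, -0.8957]
Squared diffs: [47.406, 0.0, 0.0]
Distance = sqrt(47.406) = 6.8852


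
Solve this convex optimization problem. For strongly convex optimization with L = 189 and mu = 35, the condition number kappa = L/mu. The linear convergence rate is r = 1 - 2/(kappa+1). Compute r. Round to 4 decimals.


Step 1: Compute the condition number.
kappa = L/mu = 189/35 = 5.4
Step 2: Compute the convergence rate.
r = 1 - 2/(kappa + 1) = 1 - 2*mu/(L + mu) = (L - mu)/(L + mu) = 154/224 = 0.6875


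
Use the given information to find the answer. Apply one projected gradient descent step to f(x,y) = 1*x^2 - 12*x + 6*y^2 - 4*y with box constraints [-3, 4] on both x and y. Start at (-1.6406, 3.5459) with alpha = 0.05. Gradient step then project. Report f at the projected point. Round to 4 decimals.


Step 1: Compute gradient at (-1.6406, 3.5459).
grad_x = 2*1*-1.6406 - 12 = -15.2812
grad_y = 2*6*3.5459 - 4 = 38.5508
Step 2: Gradient step.
x_raw = -1.6406 - 0.05*-15.2812 = -0.8765
y_raw = 3.5459 - 0.05*38.5508 = 1.6184
Step 3: Project onto [-3, 4].
x_proj = clip(-0.8765) = -0.8765
y_proj = clip(1.6184) = 1.6184
Step 4: Evaluate f.
f(-0.8765, 1.6184) = 20.5279


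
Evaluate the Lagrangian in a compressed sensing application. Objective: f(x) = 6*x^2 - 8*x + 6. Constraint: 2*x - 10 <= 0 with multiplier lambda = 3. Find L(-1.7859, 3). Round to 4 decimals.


Step 1: Evaluate f(x).
f(-1.7859) = 6*(-1.7859)^2 - 8*(-1.7859) + 6 = 39.4238
Step 2: Evaluate g(x).
g(-1.7859) = 2*-1.7859 - 10 = -13.5718
Step 3: Compute Lagrangian.
L = 39.4238 + 3*-13.5718 = -1.2916


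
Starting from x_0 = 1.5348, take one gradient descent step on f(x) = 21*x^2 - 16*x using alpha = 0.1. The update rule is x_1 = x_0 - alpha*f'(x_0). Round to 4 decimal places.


We compute the gradient at x_0 and apply the update.
f'(x) = 42*x - 16
f'(1.5348) = 42*1.5348 - 16 = 48.4616
x_1 = 1.5348 - 0.1*48.4616 = -3.3114


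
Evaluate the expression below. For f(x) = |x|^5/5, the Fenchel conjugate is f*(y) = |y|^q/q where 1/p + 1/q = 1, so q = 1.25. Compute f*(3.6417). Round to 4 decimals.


The conjugate exponent q satisfies 1/p + 1/q = 1.
p = 5, so q = 5/(5 - 1) = 1.25
|y|^q = 3.6417^1.25 = 5.0307
f*(3.6417) = 5.0307 / 1.25 = 4.0246


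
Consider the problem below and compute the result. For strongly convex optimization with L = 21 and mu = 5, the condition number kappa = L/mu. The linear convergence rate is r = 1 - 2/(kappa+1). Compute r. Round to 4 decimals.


Step 1: Compute the condition number.
kappa = L/mu = 21/5 = 4.2
Step 2: Compute the convergence rate.
r = 1 - 2/(kappa + 1) = 1 - 2*mu/(L + mu) = (L - mu)/(L + mu) = 16/26 = 0.6154


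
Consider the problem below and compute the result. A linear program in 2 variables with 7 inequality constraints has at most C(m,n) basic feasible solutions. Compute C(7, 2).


Each vertex corresponds to some choice of n active constraints out of m, so the number of vertices is at most C(m, n) = m! / (n!(m-n)!).
m = 7, n = 2
Numerator: 7 * 6
Denominator: 2! = 2
C(7, 2) = 21


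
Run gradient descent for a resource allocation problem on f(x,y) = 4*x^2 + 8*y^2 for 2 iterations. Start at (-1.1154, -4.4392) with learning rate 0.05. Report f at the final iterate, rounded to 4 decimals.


Gradient descent on f(x,y) = 4*x^2 + 8*y^2.
Starting point: (-1.1154, -4.4392), alpha = 0.05
Step 1: grad_x = 2*4*-1.1154 = -8.9232, grad_y = 2*8*-4.4392 = -71.0272
  x_1 = -1.1154 - 0.05*-8.9232 = -0.6692
  y_1 = -4.4392 - 0.05*-71.0272 = -0.8878
Step 2: grad_x = 2*4*-0.6692 = -5.3539, grad_y = 2*8*-0.8878 = -14.2054
  x_2 = -0.6692 - 0.05*-5.3539 = -0.4015
  y_2 = -0.8878 - 0.05*-14.2054 = -0.1776
f(-0.4015, -0.1776) = 4*(-0.4015)^2 + 8*(-0.1776)^2 = 0.8972


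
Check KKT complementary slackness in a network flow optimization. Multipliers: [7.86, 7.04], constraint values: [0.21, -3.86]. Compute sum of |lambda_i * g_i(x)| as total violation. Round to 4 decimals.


KKT complementary slackness check:
lambda_1 * g_1 = 7.86 * 0.21 = 1.6506
lambda_2 * g_2 = 7.04 * -3.86 = -27.1744
Total violation = 1.6506 + 27.1744 = 28.825


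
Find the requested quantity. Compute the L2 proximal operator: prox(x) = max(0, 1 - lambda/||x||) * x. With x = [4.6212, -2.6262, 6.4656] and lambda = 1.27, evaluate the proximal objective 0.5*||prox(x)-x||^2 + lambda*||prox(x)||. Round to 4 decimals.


Step 1: Compute ||x||.
||x|| = 8.37
Step 2: Compute scaling factor.
scale = max(0, 1 - 1.27/8.37) = 0.8483
Step 3: prox(x) = [3.92, -2.2277, 5.4846]
||prox(x)|| = 7.1
Step 4: Proximal objective.
0.5*||prox-x||^2 = 0.8065
lambda*||prox|| = 9.017
Total = 9.8234


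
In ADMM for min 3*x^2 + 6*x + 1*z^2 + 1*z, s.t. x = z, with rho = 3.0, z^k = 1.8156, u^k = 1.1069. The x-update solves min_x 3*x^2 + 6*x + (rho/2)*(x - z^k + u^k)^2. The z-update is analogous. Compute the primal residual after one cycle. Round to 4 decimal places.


ADMM iteration with rho = 3.0, z^k = 1.8156, u^k = 1.1069
Step 1: x-update.
Minimize 3*x^2 + 6*x + (3.0/2)*(x - 1.8156 + 1.1069)^2
FOC: (2*3 + 3.0)*x = -6 + 3.0*(1.8156 - 1.1069)
x^{k+1} = -0.4304
Step 2: z-update.
Minimize 1*z^2 + 1*z + (3.0/2)*(-0.4304 - z + 1.1069)^2
FOC: (2*1 + 3.0)*z = -1 + 3.0*(-0.4304 + 1.1069)
z^{k+1} = 0.2059
Step 3: u-update.
u^{k+1} = 1.1069 - 0.4304 - 0.2059 = 0.4706
Step 4: Primal residual = |-0.4304 - 0.2059| = 0.6363


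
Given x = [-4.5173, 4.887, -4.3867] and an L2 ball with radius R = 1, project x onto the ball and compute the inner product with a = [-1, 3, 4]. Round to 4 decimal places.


Step 1: Compute ||x|| (intermediates to 6 decimals).
||x|| = sqrt((-4.5173)^2 + 4.887^2 + (-4.3867)^2) = 7.97069
Step 2: Project.
Since ||x|| > R, scale = R/||x|| = 1/7.97069 = 0.12546, proj(x) = scale * x
proj(x) = [-0.56674, 0.613123, -0.550355]
Step 3: Dot product.
a^T * proj(x) = -1*(-0.56674) + 3*0.613123 + 4*(-0.550355) = 0.2047
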